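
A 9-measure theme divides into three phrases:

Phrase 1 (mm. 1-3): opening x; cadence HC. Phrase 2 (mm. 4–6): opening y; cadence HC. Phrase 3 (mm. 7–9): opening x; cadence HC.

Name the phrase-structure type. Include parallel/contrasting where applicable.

The final phrase closes with a half cadence, which is not stronger than the preceding half cadence; the 3 phrases lack an overall antecedent–consequent design and so form a phrase group.

phrase group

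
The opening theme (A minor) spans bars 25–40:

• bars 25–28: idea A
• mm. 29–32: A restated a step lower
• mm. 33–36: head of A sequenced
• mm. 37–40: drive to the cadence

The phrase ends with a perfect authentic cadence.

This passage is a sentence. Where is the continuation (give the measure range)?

After the presentation (measures 25-32), the continuation covers the fragmentation through the cadence: bars 33–40.

measures 33–40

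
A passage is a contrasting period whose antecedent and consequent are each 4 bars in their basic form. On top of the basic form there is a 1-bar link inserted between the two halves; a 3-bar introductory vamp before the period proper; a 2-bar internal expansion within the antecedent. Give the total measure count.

Basic contrasting period: 4 + 4 = 8 bars.
8 (basic form) + 1 (link) + 3 (introduction) + 2 (internal expansion) = 14.

14 measures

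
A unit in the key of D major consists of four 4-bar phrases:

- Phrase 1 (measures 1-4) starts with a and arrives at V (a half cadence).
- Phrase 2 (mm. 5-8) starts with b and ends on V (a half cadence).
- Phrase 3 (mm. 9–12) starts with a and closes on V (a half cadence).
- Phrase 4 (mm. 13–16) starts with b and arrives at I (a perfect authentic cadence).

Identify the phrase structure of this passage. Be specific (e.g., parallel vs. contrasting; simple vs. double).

parallel double period

Four phrases in two halves: the first half (mm. 1-8) ends with a half cadence, the second (mm. 9–16) with a perfect authentic cadence — a large antecedent–consequent pair, i.e. a double period.
Phrase 3 begins with the same material as phrase 1, making it parallel.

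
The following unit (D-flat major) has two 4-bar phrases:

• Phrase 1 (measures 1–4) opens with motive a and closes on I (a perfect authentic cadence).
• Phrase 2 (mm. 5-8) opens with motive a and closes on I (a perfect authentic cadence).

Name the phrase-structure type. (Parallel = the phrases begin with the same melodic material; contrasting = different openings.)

Both phrases have the same opening (a) and the same cadence (perfect authentic cadence): the second is a restatement, not a consequent, so this is a repeated phrase rather than a period.

repeated phrase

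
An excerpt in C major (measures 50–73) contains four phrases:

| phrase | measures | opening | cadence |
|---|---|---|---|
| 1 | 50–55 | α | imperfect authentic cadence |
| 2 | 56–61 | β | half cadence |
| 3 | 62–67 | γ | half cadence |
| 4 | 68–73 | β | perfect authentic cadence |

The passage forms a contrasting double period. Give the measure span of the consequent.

In a double period the first pair of phrases (ending half cadence) is the large antecedent and the second pair (ending perfect authentic cadence) is the large consequent; the consequent is measures 62–73.

measures 62–73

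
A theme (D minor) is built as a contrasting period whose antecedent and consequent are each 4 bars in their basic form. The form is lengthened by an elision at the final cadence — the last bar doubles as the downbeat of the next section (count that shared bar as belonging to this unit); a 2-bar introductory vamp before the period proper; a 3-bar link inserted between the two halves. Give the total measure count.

13 measures

Basic contrasting period: 4 + 4 = 8 bars.
8 (basic form) + 2 (introduction) + 3 (link) = 13.
The elision shares a bar with the next section but does not change this unit's count.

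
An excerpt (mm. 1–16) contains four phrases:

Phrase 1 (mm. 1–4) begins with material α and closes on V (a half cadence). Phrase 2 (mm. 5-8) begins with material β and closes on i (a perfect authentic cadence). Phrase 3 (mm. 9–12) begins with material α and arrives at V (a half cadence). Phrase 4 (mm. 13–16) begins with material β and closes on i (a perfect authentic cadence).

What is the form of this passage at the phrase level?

The cadence pattern HC–PAC–HC–PAC is weak–strong twice, and phrases 3–4 restate phrases 1–2: a period heard twice, not a double period (which would end weakly at phrase 2).

repeated period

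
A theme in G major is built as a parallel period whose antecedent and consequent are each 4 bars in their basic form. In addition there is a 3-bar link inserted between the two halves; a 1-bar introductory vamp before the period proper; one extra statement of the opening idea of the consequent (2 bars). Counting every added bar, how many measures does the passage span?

14 measures

Basic parallel period: 4 + 4 = 8 bars.
8 (basic form) + 3 (link) + 1 (introduction) + 2 (extra statement) = 14.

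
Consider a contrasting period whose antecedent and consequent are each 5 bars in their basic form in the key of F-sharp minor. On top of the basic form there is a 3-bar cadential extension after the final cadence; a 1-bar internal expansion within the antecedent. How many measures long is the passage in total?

14 measures

Basic contrasting period: 5 + 5 = 10 bars.
10 (basic form) + 3 (cadential extension) + 1 (internal expansion) = 14.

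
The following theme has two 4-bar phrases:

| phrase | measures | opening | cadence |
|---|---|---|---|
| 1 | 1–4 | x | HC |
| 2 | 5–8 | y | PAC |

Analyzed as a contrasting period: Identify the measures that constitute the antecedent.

The antecedent is the phrase ending with the weaker cadence (half cadence, phrase 1) and the consequent the one ending more conclusively (perfect authentic cadence, phrase 2); the antecedent is mm. 1-4.

measures 1–4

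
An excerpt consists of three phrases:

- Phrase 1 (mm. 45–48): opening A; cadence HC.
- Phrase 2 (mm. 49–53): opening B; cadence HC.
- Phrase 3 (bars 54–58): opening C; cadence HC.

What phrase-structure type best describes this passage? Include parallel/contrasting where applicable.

phrase group

The final phrase closes with a half cadence, which is not stronger than the preceding half cadence; the 3 phrases lack an overall antecedent–consequent design and so form a phrase group.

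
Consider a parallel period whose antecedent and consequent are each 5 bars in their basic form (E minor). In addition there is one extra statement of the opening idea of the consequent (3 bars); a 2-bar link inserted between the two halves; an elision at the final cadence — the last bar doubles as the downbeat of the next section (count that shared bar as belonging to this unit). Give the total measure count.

15 measures

Basic parallel period: 5 + 5 = 10 bars.
10 (basic form) + 3 (extra statement) + 2 (link) = 15.
The elision shares a bar with the next section but does not change this unit's count.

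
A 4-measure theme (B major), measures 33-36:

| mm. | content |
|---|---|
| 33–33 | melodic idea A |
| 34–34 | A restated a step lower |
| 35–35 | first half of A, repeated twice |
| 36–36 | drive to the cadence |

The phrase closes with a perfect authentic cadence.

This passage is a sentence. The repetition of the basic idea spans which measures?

The presentation of a sentence is the basic idea (measure 33) plus its repetition (measure 34); the repetition of the basic idea is therefore measure 34.

measures 34–34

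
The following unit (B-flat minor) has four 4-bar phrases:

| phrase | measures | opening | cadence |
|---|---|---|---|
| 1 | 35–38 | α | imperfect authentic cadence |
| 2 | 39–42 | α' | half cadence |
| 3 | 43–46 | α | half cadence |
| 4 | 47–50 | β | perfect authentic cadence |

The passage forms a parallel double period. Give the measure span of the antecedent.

In a double period the first pair of phrases (ending half cadence) is the large antecedent and the second pair (ending perfect authentic cadence) is the large consequent; the antecedent is measures 35–42.

measures 35–42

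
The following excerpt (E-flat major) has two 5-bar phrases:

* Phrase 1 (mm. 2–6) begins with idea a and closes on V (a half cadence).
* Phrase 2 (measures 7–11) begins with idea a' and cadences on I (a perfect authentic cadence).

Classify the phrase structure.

Phrase 1 ends with a half cadence (weaker) and phrase 2 with a perfect authentic cadence (stronger): antecedent + consequent = a period.
The two phrases open with the same material (a / a'), so the period is parallel.

parallel period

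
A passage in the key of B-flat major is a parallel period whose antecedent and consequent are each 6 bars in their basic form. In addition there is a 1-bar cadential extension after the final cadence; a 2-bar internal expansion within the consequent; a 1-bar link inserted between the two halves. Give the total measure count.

Basic parallel period: 6 + 6 = 12 bars.
12 (basic form) + 1 (cadential extension) + 2 (internal expansion) + 1 (link) = 16.

16 measures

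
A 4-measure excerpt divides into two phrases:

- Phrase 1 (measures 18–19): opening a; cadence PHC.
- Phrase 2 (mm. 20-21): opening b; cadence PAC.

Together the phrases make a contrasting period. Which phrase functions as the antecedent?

The phrase ending with the weaker cadence (Phrygian half cadence) is the antecedent; the one ending more conclusively (perfect authentic cadence) is the consequent. The antecedent is phrase 1.

phrase 1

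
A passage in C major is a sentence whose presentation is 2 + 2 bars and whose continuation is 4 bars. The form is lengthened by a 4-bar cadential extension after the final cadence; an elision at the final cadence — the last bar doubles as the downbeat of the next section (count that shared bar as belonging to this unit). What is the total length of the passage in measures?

12 measures

Basic sentence: 2 + 2 + 4 = 8 bars.
8 (basic form) + 4 (cadential extension) = 12.
The elision shares a bar with the next section but does not change this unit's count.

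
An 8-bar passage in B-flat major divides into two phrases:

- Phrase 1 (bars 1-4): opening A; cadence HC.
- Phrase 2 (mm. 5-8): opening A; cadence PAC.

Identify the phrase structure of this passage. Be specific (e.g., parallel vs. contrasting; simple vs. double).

parallel period

Phrase 1 ends with a half cadence (weaker) and phrase 2 with a perfect authentic cadence (stronger): antecedent + consequent = a period.
The two phrases open with the same material (A / A), so the period is parallel.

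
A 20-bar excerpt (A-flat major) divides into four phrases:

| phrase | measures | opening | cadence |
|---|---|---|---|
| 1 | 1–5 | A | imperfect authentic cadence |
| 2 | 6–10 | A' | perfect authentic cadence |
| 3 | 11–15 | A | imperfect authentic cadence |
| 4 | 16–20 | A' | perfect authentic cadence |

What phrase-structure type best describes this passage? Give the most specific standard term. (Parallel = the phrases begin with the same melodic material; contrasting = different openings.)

The cadence pattern IAC–PAC–IAC–PAC is weak–strong twice, and phrases 3–4 restate phrases 1–2: a period heard twice, not a double period (which would end weakly at phrase 2).

repeated period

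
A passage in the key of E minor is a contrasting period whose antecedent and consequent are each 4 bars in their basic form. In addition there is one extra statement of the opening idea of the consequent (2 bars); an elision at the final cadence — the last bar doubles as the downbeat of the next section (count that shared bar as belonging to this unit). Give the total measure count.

Basic contrasting period: 4 + 4 = 8 bars.
8 (basic form) + 2 (extra statement) = 10.
The elision shares a bar with the next section but does not change this unit's count.

10 measures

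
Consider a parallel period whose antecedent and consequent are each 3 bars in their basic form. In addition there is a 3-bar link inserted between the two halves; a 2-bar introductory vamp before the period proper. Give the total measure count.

11 measures

Basic parallel period: 3 + 3 = 6 bars.
6 (basic form) + 3 (link) + 2 (introduction) = 11.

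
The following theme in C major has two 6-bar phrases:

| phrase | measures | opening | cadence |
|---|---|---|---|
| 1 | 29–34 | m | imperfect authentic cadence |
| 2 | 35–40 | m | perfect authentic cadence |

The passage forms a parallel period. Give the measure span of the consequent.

measures 35–40

The phrase ending with the weaker cadence (imperfect authentic cadence) is the antecedent; the one ending more conclusively (perfect authentic cadence) is the consequent. The consequent is measures 35–40.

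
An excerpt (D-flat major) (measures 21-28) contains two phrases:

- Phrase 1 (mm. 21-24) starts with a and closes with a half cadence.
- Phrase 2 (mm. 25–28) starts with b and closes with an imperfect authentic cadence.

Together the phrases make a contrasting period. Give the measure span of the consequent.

The phrase ending with the weaker cadence (half cadence) is the antecedent; the one ending more conclusively (imperfect authentic cadence) is the consequent. The consequent is measures 25–28.

measures 25–28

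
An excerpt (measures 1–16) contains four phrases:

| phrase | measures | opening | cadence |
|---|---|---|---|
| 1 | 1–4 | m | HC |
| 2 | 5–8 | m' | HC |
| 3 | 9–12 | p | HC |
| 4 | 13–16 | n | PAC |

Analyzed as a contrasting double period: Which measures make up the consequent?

In a double period the four phrases pair into a large antecedent (phrases 1–2, ending half cadence) and a large consequent (phrases 3–4, ending perfect authentic cadence). The consequent spans measures 9–16.

measures 9–16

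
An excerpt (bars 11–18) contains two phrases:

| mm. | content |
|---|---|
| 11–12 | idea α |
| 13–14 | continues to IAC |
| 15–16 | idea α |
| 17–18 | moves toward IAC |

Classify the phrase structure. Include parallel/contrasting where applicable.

Both phrases have the same opening (α) and the same cadence (imperfect authentic cadence): the second is a restatement, not a consequent, so this is a repeated phrase rather than a period.

repeated phrase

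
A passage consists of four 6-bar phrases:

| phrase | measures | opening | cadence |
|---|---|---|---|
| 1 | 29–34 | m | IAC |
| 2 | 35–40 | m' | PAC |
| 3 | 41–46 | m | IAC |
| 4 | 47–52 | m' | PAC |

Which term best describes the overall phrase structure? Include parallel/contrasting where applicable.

The cadence pattern IAC–PAC–IAC–PAC is weak–strong twice, and phrases 3–4 restate phrases 1–2: a period heard twice, not a double period (which would end weakly at phrase 2).

repeated period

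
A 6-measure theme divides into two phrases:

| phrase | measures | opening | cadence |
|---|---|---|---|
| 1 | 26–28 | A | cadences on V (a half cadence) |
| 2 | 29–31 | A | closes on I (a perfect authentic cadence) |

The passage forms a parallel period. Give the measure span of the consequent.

The phrase ending with the weaker cadence (half cadence) is the antecedent; the one ending more conclusively (perfect authentic cadence) is the consequent. The consequent is measures 29–31.

measures 29–31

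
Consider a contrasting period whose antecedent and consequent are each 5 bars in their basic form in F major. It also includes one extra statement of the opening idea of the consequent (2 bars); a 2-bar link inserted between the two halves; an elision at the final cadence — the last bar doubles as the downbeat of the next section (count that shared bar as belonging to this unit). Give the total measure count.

14 measures

Basic contrasting period: 5 + 5 = 10 bars.
10 (basic form) + 2 (extra statement) + 2 (link) = 14.
The elision shares a bar with the next section but does not change this unit's count.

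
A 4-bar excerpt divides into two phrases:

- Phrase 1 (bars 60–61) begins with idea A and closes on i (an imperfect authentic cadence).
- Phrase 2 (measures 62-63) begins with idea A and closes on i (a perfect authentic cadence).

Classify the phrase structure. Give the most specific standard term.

parallel period

Phrase 1 ends with an imperfect authentic cadence (weaker) and phrase 2 with a perfect authentic cadence (stronger): antecedent + consequent = a period.
The two phrases open with the same material (A / A), so the period is parallel.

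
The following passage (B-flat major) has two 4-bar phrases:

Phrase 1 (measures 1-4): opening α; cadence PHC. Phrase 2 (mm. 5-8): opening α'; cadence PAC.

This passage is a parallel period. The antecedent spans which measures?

The antecedent is the phrase ending with the weaker cadence (Phrygian half cadence, phrase 1) and the consequent the one ending more conclusively (perfect authentic cadence, phrase 2); the antecedent is mm. 1-4.

measures 1–4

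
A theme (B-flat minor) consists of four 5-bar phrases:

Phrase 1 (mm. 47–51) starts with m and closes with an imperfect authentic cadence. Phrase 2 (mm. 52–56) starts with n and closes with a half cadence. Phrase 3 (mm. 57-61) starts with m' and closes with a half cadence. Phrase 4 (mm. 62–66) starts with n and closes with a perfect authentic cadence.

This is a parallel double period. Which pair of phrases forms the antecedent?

phrases 1 and 2

In a double period the first pair of phrases (ending half cadence) is the large antecedent and the second pair (ending perfect authentic cadence) is the large consequent; the antecedent is phrases 1 and 2.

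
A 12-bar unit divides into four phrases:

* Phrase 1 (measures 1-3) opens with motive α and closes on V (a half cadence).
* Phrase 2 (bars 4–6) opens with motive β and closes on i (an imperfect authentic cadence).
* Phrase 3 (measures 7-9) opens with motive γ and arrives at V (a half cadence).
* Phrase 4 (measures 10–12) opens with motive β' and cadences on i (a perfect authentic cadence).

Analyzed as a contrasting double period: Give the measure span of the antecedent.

measures 1–6

In a double period the four phrases pair into a large antecedent (phrases 1–2, ending imperfect authentic cadence) and a large consequent (phrases 3–4, ending perfect authentic cadence). The antecedent spans measures 1–6.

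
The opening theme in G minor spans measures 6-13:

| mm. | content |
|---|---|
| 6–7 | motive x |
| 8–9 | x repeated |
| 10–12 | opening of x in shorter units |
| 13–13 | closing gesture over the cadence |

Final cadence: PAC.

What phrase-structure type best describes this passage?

sentence

Basic idea (measures 6–7) + its repetition (mm. 8–9) form the presentation; fragmentation and cadence (mm. 10-13) form the continuation — the 8-bar whole is a sentence.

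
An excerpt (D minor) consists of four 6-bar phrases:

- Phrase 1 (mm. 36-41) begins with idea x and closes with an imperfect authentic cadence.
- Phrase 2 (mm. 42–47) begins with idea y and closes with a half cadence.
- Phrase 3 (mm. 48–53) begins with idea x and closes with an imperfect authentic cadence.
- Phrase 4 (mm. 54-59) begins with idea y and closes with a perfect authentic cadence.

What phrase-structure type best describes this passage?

Four phrases in two halves: the first half (bars 36–47) ends with a half cadence, the second (bars 48–59) with a perfect authentic cadence — a large antecedent–consequent pair, i.e. a double period.
Phrase 3 begins with the same material as phrase 1, making it parallel.

parallel double period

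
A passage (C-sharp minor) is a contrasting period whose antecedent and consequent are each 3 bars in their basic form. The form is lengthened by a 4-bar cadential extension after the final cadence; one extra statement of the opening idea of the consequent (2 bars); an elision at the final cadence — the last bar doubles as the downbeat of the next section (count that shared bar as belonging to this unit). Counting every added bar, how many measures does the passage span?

12 measures

Basic contrasting period: 3 + 3 = 6 bars.
6 (basic form) + 4 (cadential extension) + 2 (extra statement) = 12.
The elision shares a bar with the next section but does not change this unit's count.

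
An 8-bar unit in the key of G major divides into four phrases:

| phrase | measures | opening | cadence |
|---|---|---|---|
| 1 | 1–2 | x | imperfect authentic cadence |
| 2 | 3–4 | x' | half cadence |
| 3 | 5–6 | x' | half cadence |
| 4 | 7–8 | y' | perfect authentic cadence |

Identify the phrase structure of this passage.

Four phrases in two halves: the first half (measures 1-4) ends with a half cadence, the second (mm. 5–8) with a perfect authentic cadence — a large antecedent–consequent pair, i.e. a double period.
Phrase 3 begins with the same material as phrase 1, making it parallel.

parallel double period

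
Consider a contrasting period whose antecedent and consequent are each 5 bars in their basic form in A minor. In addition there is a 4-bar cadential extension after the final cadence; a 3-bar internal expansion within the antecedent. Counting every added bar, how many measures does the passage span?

17 measures

Basic contrasting period: 5 + 5 = 10 bars.
10 (basic form) + 4 (cadential extension) + 3 (internal expansion) = 17.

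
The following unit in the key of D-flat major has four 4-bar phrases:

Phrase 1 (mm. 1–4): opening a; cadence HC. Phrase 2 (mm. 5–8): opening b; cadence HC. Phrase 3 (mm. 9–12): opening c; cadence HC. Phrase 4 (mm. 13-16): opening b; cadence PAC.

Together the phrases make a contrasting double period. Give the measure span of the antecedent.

measures 1–8

In a double period the first pair of phrases (ending half cadence) is the large antecedent and the second pair (ending perfect authentic cadence) is the large consequent; the antecedent is measures 1–8.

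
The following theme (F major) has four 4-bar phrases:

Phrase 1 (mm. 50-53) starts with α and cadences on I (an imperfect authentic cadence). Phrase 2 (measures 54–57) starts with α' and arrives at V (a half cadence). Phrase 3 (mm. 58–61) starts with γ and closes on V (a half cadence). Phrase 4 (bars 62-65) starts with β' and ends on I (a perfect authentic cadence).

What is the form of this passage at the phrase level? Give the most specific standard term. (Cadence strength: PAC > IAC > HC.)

contrasting double period

Four phrases in two halves: the first half (measures 50-57) ends with a half cadence, the second (mm. 58–65) with a perfect authentic cadence — a large antecedent–consequent pair, i.e. a double period.
Phrase 3 begins with different material from phrase 1, making it contrasting.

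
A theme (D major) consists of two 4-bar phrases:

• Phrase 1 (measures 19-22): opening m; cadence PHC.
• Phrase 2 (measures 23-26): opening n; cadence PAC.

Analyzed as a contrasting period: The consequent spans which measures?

The antecedent is the phrase ending with the weaker cadence (Phrygian half cadence, phrase 1) and the consequent the one ending more conclusively (perfect authentic cadence, phrase 2); the consequent is bars 23–26.

measures 23–26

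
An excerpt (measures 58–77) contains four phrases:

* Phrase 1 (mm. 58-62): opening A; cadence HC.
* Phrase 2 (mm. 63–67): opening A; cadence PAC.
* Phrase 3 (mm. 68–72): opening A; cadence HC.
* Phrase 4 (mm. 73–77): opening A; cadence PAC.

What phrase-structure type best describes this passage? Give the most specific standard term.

repeated period

The cadence pattern HC–PAC–HC–PAC is weak–strong twice, and phrases 3–4 restate phrases 1–2: a period heard twice, not a double period (which would end weakly at phrase 2).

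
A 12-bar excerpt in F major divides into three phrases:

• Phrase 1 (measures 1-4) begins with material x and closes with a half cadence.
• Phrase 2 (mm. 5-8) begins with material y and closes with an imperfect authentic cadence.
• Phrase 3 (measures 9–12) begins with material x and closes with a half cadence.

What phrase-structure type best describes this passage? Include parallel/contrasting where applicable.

phrase group

The final phrase closes with a half cadence, which is not stronger than the preceding imperfect authentic cadence; the 3 phrases lack an overall antecedent–consequent design and so form a phrase group.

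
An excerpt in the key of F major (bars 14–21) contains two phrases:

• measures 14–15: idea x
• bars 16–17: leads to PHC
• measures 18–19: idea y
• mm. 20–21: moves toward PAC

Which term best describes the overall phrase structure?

Phrase 1 ends with a Phrygian half cadence (weaker) and phrase 2 with a perfect authentic cadence (stronger): antecedent + consequent = a period.
The two phrases open with different material (x / y), so the period is contrasting.

contrasting period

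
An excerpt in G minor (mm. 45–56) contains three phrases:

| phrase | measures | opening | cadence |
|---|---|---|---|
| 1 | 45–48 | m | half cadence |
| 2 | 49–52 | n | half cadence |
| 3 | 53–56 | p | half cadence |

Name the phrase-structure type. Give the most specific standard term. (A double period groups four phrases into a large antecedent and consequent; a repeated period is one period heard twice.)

phrase group

The final phrase closes with a half cadence, which is not stronger than the preceding half cadence; the 3 phrases lack an overall antecedent–consequent design and so form a phrase group.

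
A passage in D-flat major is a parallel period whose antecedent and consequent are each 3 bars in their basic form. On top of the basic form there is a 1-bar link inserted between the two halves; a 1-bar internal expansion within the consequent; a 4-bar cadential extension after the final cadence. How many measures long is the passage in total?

12 measures

Basic parallel period: 3 + 3 = 6 bars.
6 (basic form) + 1 (link) + 1 (internal expansion) + 4 (cadential extension) = 12.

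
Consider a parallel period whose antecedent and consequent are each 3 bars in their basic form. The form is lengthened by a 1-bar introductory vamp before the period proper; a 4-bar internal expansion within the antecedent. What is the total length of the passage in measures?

11 measures

Basic parallel period: 3 + 3 = 6 bars.
6 (basic form) + 1 (introduction) + 4 (internal expansion) = 11.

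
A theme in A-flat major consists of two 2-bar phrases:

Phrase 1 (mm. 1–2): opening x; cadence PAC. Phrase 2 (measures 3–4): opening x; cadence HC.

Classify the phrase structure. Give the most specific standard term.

The second phrase closes with a half cadence, which is not stronger than the first phrase's perfect authentic cadence; without a weak→strong cadential pair there is no antecedent–consequent relationship, so this is a phrase group rather than a period.

phrase group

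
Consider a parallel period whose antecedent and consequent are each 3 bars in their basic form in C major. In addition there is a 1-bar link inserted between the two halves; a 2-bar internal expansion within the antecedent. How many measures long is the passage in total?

9 measures

Basic parallel period: 3 + 3 = 6 bars.
6 (basic form) + 1 (link) + 2 (internal expansion) = 9.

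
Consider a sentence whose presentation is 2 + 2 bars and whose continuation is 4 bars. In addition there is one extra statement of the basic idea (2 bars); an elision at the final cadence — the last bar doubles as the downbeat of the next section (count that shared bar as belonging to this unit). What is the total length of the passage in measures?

Basic sentence: 2 + 2 + 4 = 8 bars.
8 (basic form) + 2 (extra statement) = 10.
The elision shares a bar with the next section but does not change this unit's count.

10 measures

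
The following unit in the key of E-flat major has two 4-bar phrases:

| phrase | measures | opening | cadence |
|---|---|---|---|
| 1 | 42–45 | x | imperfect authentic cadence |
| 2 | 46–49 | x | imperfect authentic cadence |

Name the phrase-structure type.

repeated phrase

Both phrases have the same opening (x) and the same cadence (imperfect authentic cadence): the second is a restatement, not a consequent, so this is a repeated phrase rather than a period.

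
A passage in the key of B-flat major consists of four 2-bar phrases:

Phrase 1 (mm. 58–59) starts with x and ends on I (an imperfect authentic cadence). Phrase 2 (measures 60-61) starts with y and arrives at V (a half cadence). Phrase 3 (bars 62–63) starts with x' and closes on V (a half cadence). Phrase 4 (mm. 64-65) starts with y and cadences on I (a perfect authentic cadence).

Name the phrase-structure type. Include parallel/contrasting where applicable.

parallel double period

Four phrases in two halves: the first half (mm. 58–61) ends with a half cadence, the second (measures 62-65) with a perfect authentic cadence — a large antecedent–consequent pair, i.e. a double period.
Phrase 3 begins with the same material as phrase 1, making it parallel.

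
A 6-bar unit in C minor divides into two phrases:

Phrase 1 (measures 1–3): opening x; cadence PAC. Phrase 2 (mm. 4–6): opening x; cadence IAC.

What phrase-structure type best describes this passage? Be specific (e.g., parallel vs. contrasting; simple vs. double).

phrase group

The second phrase closes with an imperfect authentic cadence, which is not stronger than the first phrase's perfect authentic cadence; without a weak→strong cadential pair there is no antecedent–consequent relationship, so this is a phrase group rather than a period.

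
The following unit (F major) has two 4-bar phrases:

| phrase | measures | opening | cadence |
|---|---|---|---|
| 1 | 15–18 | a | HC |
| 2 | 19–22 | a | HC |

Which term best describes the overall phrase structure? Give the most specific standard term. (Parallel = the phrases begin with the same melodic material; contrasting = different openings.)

Both phrases have the same opening (a) and the same cadence (half cadence): the second is a restatement, not a consequent, so this is a repeated phrase rather than a period.

repeated phrase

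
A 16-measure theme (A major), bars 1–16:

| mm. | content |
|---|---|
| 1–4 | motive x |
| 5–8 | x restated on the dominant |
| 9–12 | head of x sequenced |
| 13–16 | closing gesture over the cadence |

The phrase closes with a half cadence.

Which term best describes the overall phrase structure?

sentence

Basic idea (mm. 1-4) + its repetition (bars 5–8) form the presentation; fragmentation and cadence (mm. 9–16) form the continuation — the 16-bar whole is a sentence.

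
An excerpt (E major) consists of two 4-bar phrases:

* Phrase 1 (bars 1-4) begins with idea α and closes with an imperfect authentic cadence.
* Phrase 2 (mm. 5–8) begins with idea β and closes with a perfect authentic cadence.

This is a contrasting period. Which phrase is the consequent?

The phrase ending with the weaker cadence (imperfect authentic cadence) is the antecedent; the one ending more conclusively (perfect authentic cadence) is the consequent. The consequent is phrase 2.

phrase 2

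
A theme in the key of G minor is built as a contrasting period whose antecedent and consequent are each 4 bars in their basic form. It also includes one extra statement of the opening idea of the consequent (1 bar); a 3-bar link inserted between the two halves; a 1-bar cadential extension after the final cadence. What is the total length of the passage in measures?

13 measures

Basic contrasting period: 4 + 4 = 8 bars.
8 (basic form) + 1 (extra statement) + 3 (link) + 1 (cadential extension) = 13.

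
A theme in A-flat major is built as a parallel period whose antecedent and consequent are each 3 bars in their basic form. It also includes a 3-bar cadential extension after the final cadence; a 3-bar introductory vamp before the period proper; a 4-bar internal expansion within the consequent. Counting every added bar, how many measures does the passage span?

16 measures

Basic parallel period: 3 + 3 = 6 bars.
6 (basic form) + 3 (cadential extension) + 3 (introduction) + 4 (internal expansion) = 16.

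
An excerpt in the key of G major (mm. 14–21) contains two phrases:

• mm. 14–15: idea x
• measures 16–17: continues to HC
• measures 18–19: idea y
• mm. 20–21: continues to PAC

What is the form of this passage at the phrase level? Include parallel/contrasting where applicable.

contrasting period

Phrase 1 ends with a half cadence (weaker) and phrase 2 with a perfect authentic cadence (stronger): antecedent + consequent = a period.
The two phrases open with different material (x / y), so the period is contrasting.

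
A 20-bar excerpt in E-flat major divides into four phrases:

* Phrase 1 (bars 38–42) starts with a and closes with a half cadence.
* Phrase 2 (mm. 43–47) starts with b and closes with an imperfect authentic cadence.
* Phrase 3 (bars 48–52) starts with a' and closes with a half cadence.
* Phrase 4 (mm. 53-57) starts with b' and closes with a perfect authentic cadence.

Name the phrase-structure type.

Four phrases in two halves: the first half (bars 38–47) ends with an imperfect authentic cadence, the second (bars 48–57) with a perfect authentic cadence — a large antecedent–consequent pair, i.e. a double period.
Phrase 3 begins with the same material as phrase 1, making it parallel.

parallel double period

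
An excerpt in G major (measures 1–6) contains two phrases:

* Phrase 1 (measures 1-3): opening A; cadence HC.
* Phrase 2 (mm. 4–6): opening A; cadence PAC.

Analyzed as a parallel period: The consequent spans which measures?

The antecedent is the phrase ending with the weaker cadence (half cadence, phrase 1) and the consequent the one ending more conclusively (perfect authentic cadence, phrase 2); the consequent is mm. 4–6.

measures 4–6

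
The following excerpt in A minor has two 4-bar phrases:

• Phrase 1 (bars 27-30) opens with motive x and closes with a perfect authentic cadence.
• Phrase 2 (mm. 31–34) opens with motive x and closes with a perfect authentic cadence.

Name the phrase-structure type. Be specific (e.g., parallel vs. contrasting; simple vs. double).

repeated phrase

Both phrases have the same opening (x) and the same cadence (perfect authentic cadence): the second is a restatement, not a consequent, so this is a repeated phrase rather than a period.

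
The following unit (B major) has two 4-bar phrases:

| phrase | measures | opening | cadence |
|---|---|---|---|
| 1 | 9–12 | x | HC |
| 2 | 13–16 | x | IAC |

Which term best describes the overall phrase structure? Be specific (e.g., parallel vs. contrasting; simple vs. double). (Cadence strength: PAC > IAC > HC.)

parallel period

Phrase 1 ends with a half cadence (weaker) and phrase 2 with an imperfect authentic cadence (stronger): antecedent + consequent = a period.
The two phrases open with the same material (x / x), so the period is parallel.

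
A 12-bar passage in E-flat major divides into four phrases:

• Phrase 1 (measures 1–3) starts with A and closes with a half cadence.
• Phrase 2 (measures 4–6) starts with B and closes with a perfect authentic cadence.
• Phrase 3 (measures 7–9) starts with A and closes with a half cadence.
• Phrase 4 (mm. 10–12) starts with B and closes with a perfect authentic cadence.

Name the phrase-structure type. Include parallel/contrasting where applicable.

repeated period

The cadence pattern HC–PAC–HC–PAC is weak–strong twice, and phrases 3–4 restate phrases 1–2: a period heard twice, not a double period (which would end weakly at phrase 2).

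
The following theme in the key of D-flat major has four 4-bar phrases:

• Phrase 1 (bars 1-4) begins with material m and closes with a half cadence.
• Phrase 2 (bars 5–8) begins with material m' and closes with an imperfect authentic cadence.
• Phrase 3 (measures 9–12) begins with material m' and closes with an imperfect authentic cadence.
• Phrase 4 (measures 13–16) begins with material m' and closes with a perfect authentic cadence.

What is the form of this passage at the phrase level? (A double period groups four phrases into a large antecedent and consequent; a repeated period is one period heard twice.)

Four phrases in two halves: the first half (mm. 1-8) ends with an imperfect authentic cadence, the second (mm. 9–16) with a perfect authentic cadence — a large antecedent–consequent pair, i.e. a double period.
Phrase 3 begins with the same material as phrase 1, making it parallel.

parallel double period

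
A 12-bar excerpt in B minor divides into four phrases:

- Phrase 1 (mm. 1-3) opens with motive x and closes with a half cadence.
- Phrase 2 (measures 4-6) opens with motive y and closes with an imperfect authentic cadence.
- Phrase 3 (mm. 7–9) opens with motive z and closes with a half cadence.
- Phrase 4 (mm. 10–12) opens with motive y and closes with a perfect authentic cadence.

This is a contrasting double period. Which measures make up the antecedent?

measures 1–6

In a double period the first pair of phrases (ending imperfect authentic cadence) is the large antecedent and the second pair (ending perfect authentic cadence) is the large consequent; the antecedent is measures 1–6.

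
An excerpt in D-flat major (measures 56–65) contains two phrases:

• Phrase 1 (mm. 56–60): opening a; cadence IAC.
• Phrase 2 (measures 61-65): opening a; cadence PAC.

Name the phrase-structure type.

parallel period

Phrase 1 ends with an imperfect authentic cadence (weaker) and phrase 2 with a perfect authentic cadence (stronger): antecedent + consequent = a period.
The two phrases open with the same material (a / a), so the period is parallel.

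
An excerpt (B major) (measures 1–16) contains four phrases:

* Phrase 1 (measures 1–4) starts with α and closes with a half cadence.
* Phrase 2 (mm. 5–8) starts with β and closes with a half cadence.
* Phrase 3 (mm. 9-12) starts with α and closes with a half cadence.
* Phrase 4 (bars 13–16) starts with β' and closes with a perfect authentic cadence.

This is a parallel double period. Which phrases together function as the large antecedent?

phrases 1 and 2

In a double period the first pair of phrases (ending half cadence) is the large antecedent and the second pair (ending perfect authentic cadence) is the large consequent; the antecedent is phrases 1 and 2.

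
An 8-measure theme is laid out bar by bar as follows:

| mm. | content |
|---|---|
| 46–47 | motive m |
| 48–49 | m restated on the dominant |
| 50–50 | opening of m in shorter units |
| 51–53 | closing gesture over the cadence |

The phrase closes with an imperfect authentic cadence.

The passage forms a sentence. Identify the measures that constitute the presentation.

The presentation of a sentence is the basic idea (bars 46–47) plus its repetition (measures 48–49); the presentation is therefore bars 46–49.

measures 46–49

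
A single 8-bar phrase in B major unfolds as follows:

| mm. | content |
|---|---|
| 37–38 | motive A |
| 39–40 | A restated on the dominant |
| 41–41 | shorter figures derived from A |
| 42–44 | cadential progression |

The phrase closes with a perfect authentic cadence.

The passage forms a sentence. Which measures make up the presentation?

The presentation of a sentence is the basic idea (mm. 37–38) plus its repetition (measures 39–40); the presentation is therefore measures 37–40.

measures 37–40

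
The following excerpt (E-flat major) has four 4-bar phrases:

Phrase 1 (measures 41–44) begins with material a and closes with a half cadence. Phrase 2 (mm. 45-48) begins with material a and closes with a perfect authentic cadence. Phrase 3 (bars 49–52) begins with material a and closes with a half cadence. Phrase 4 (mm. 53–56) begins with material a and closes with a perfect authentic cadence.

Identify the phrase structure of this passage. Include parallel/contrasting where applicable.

The cadence pattern HC–PAC–HC–PAC is weak–strong twice, and phrases 3–4 restate phrases 1–2: a period heard twice, not a double period (which would end weakly at phrase 2).

repeated period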